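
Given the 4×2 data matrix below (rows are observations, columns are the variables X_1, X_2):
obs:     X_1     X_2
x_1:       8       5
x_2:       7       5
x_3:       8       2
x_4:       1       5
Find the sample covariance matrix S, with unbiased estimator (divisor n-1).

Step 1 — column means:
  mean(X_1) = (8 + 7 + 8 + 1) / 4 = 24/4 = 6
  mean(X_2) = (5 + 5 + 2 + 5) / 4 = 17/4 = 4.25

Step 2 — sample covariance S[i,j] = (1/(n-1)) · Σ_k (x_{k,i} - mean_i) · (x_{k,j} - mean_j), with n-1 = 3.
  S[X_1,X_1] = ((2)·(2) + (1)·(1) + (2)·(2) + (-5)·(-5)) / 3 = 34/3 = 11.3333
  S[X_1,X_2] = ((2)·(0.75) + (1)·(0.75) + (2)·(-2.25) + (-5)·(0.75)) / 3 = -6/3 = -2
  S[X_2,X_2] = ((0.75)·(0.75) + (0.75)·(0.75) + (-2.25)·(-2.25) + (0.75)·(0.75)) / 3 = 6.75/3 = 2.25

S is symmetric (S[j,i] = S[i,j]). Assembling:

S = [[11.3333, -2],
 [-2, 2.25]]


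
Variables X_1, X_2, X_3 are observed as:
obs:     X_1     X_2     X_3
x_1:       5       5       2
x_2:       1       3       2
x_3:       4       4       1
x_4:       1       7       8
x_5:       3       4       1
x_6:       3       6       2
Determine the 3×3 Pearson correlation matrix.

Step 1 — column means:
  mean(X_1) = (5 + 1 + 4 + 1 + 3 + 3) / 6 = 17/6 = 2.8333
  mean(X_2) = (5 + 3 + 4 + 7 + 4 + 6) / 6 = 29/6 = 4.8333
  mean(X_3) = (2 + 2 + 1 + 8 + 1 + 2) / 6 = 16/6 = 2.6667

Step 2 — sample variances and covariances s[i,j] = (1/(n-1)) · Σ_k (x_{k,i} - mean_i) · (x_{k,j} - mean_j), with n-1 = 5:
  s[X_1,X_1] = ((2.1667)·(2.1667) + (-1.8333)·(-1.8333) + (1.1667)·(1.1667) + (-1.8333)·(-1.8333) + (0.1667)·(0.1667) + (0.1667)·(0.1667)) / 5 = 12.8333/5 = 2.5667
  s[X_1,X_2] = ((2.1667)·(0.1667) + (-1.8333)·(-1.8333) + (1.1667)·(-0.8333) + (-1.8333)·(2.1667) + (0.1667)·(-0.8333) + (0.1667)·(1.1667)) / 5 = -1.1667/5 = -0.2333
  s[X_1,X_3] = ((2.1667)·(-0.6667) + (-1.8333)·(-0.6667) + (1.1667)·(-1.6667) + (-1.8333)·(5.3333) + (0.1667)·(-1.6667) + (0.1667)·(-0.6667)) / 5 = -12.3333/5 = -2.4667
  s[X_2,X_2] = ((0.1667)·(0.1667) + (-1.8333)·(-1.8333) + (-0.8333)·(-0.8333) + (2.1667)·(2.1667) + (-0.8333)·(-0.8333) + (1.1667)·(1.1667)) / 5 = 10.8333/5 = 2.1667
  s[X_2,X_3] = ((0.1667)·(-0.6667) + (-1.8333)·(-0.6667) + (-0.8333)·(-1.6667) + (2.1667)·(5.3333) + (-0.8333)·(-1.6667) + (1.1667)·(-0.6667)) / 5 = 14.6667/5 = 2.9333
  s[X_3,X_3] = ((-0.6667)·(-0.6667) + (-0.6667)·(-0.6667) + (-1.6667)·(-1.6667) + (5.3333)·(5.3333) + (-1.6667)·(-1.6667) + (-0.6667)·(-0.6667)) / 5 = 35.3333/5 = 7.0667
  Sample standard deviations s_i = √(s[i,i]):
  s(X_1) = √(2.5667) = 1.6021
  s(X_2) = √(2.1667) = 1.472
  s(X_3) = √(7.0667) = 2.6583

Step 3 — r_{ij} = s_{ij} / (s_i · s_j):
  r[X_1,X_1] = 1 (diagonal).
  r[X_1,X_2] = -0.2333 / (1.6021 · 1.472) = -0.2333 / 2.3582 = -0.0989
  r[X_1,X_3] = -2.4667 / (1.6021 · 2.6583) = -2.4667 / 4.2588 = -0.5792
  r[X_2,X_2] = 1 (diagonal).
  r[X_2,X_3] = 2.9333 / (1.472 · 2.6583) = 2.9333 / 3.9129 = 0.7496
  r[X_3,X_3] = 1 (diagonal).

R is symmetric with unit diagonal. Assembling:

R = [[1, -0.0989, -0.5792],
 [-0.0989, 1, 0.7496],
 [-0.5792, 0.7496, 1]]


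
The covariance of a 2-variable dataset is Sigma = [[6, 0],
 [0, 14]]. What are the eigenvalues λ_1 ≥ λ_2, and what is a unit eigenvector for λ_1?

Step 1 — characteristic polynomial of 2×2 Sigma:
  det(Sigma - λI) = λ² - trace · λ + det = 0.
  trace = 6 + 14 = 20, det = 6·14 - (0)² = 84.
Step 2 — discriminant:
  Δ = trace² - 4·det = 400 - 336 = 64.
Step 3 — eigenvalues:
  λ = (trace ± √Δ)/2 = (20 ± 8)/2,
  λ_1 = 14,  λ_2 = 6.

Step 4 — unit eigenvector for λ_1: Sigma is diagonal, so its eigenvectors are the coordinate axes. λ_1 = 14 is the diagonal entry on the second coordinate axis, hence
  v_1 = (0, 1) (||v_1|| = 1).

λ_1 = 14,  λ_2 = 6;  v_1 ≈ (0, 1)


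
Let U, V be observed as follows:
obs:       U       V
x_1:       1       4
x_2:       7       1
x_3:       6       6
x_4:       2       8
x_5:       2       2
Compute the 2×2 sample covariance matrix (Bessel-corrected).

Step 1 — column means:
  mean(U) = (1 + 7 + 6 + 2 + 2) / 5 = 18/5 = 3.6
  mean(V) = (4 + 1 + 6 + 8 + 2) / 5 = 21/5 = 4.2

Step 2 — sample covariance S[i,j] = (1/(n-1)) · Σ_k (x_{k,i} - mean_i) · (x_{k,j} - mean_j), with n-1 = 4.
  S[U,U] = ((-2.6)·(-2.6) + (3.4)·(3.4) + (2.4)·(2.4) + (-1.6)·(-1.6) + (-1.6)·(-1.6)) / 4 = 29.2/4 = 7.3
  S[U,V] = ((-2.6)·(-0.2) + (3.4)·(-3.2) + (2.4)·(1.8) + (-1.6)·(3.8) + (-1.6)·(-2.2)) / 4 = -8.6/4 = -2.15
  S[V,V] = ((-0.2)·(-0.2) + (-3.2)·(-3.2) + (1.8)·(1.8) + (3.8)·(3.8) + (-2.2)·(-2.2)) / 4 = 32.8/4 = 8.2

S is symmetric (S[j,i] = S[i,j]). Assembling:

S = [[7.3, -2.15],
 [-2.15, 8.2]]


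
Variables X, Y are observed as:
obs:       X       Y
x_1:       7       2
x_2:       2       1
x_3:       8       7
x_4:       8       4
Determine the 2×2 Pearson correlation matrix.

Step 1 — column means:
  mean(X) = (7 + 2 + 8 + 8) / 4 = 25/4 = 6.25
  mean(Y) = (2 + 1 + 7 + 4) / 4 = 14/4 = 3.5

Step 2 — sample variances and covariances s[i,j] = (1/(n-1)) · Σ_k (x_{k,i} - mean_i) · (x_{k,j} - mean_j), with n-1 = 3:
  s[X,X] = ((0.75)·(0.75) + (-4.25)·(-4.25) + (1.75)·(1.75) + (1.75)·(1.75)) / 3 = 24.75/3 = 8.25
  s[X,Y] = ((0.75)·(-1.5) + (-4.25)·(-2.5) + (1.75)·(3.5) + (1.75)·(0.5)) / 3 = 16.5/3 = 5.5
  s[Y,Y] = ((-1.5)·(-1.5) + (-2.5)·(-2.5) + (3.5)·(3.5) + (0.5)·(0.5)) / 3 = 21/3 = 7
  Sample standard deviations s_i = √(s[i,i]):
  s(X) = √(8.25) = 2.8723
  s(Y) = √(7) = 2.6458

Step 3 — r_{ij} = s_{ij} / (s_i · s_j):
  r[X,X] = 1 (diagonal).
  r[X,Y] = 5.5 / (2.8723 · 2.6458) = 5.5 / 7.5993 = 0.7237
  r[Y,Y] = 1 (diagonal).

R is symmetric with unit diagonal. Assembling:

R = [[1, 0.7237],
 [0.7237, 1]]


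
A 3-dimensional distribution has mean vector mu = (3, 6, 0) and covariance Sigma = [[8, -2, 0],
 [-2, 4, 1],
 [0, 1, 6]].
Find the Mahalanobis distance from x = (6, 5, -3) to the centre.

Step 1 — centre the observation: (x - mu) = (3, -1, -3).

Step 2 — invert Sigma (cofactor / det for 3×3, or solve directly):
  Sigma^{-1} = [[0.1438, 0.075, -0.0125],
 [0.075, 0.3, -0.05],
 [-0.0125, -0.05, 0.175]].

Step 3 — form the quadratic (x - mu)^T · Sigma^{-1} · (x - mu):
  Sigma^{-1} · (x - mu) = (0.3937, 0.075, -0.5125).
  (x - mu)^T · [Sigma^{-1} · (x - mu)] = (3)·(0.3937) + (-1)·(0.075) + (-3)·(-0.5125) = 2.6437.

Step 4 — take square root: d = √(2.6437) ≈ 1.626.

d(x, mu) = √(2.6437) ≈ 1.626


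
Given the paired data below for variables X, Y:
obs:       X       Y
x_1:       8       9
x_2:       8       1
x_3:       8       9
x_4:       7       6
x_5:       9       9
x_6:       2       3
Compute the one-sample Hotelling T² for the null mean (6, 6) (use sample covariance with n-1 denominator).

Step 1 — sample mean vector:
  mean(X) = (8 + 8 + 8 + 7 + 9 + 2) / 6 = 42/6 = 7
  mean(Y) = (9 + 1 + 9 + 6 + 9 + 3) / 6 = 37/6 = 6.1667
  x̄ = (7, 6.1667),  deviation x̄ - mu_0 = (7, 6.1667) - (6, 6) = (1, 0.1667).

Step 2 — sample covariance matrix, S[i,j] = (1/(n-1)) · Σ_k (x_{k,i} - mean_i) · (x_{k,j} - mean_j), divisor n-1 = 5:
  S[X,X] = ((1)·(1) + (1)·(1) + (1)·(1) + (0)·(0) + (2)·(2) + (-5)·(-5)) / 5 = 32/5 = 6.4
  S[X,Y] = ((1)·(2.8333) + (1)·(-5.1667) + (1)·(2.8333) + (0)·(-0.1667) + (2)·(2.8333) + (-5)·(-3.1667)) / 5 = 22/5 = 4.4
  S[Y,Y] = ((2.8333)·(2.8333) + (-5.1667)·(-5.1667) + (2.8333)·(2.8333) + (-0.1667)·(-0.1667) + (2.8333)·(2.8333) + (-3.1667)·(-3.1667)) / 5 = 60.8333/5 = 12.1667
  S = [[6.4, 4.4],
 [4.4, 12.1667]].

Step 3 — invert S. det(S) = 6.4·12.1667 - (4.4)² = 58.5067.
  S^{-1} = (1/det) · [[d, -b], [-b, a]] = [[0.208, -0.0752],
 [-0.0752, 0.1094]].

Step 4 — quadratic form (x̄ - mu_0)^T · S^{-1} · (x̄ - mu_0):
  S^{-1} · (x̄ - mu_0) = (0.1954, -0.057),
  (x̄ - mu_0)^T · [...] = (1)·(0.1954) + (0.1667)·(-0.057) = 0.1859.

Step 5 — scale by n: T² = 6 · 0.1859 = 1.1155.

T² ≈ 1.1155


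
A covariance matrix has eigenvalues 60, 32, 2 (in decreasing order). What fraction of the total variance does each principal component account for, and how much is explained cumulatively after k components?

Step 1 — total variance = trace(Sigma) = Σ λ_i = 60 + 32 + 2 = 94.

Step 2 — fraction explained by component i = λ_i / Σ λ:
  PC1: 60/94 = 0.6383
  PC2: 32/94 = 0.3404
  PC3: 2/94 = 0.0213

Step 3 — cumulative fraction after k components = (λ_1 + ... + λ_k) / Σ λ:
  k = 1: 60/94 = 0.6383
  k = 2: (60 + 32)/94 = 92/94 = 0.9787
  k = 3: (60 + 32 + 2)/94 = 94/94 = 1

Summary (fraction, with percent):

explained: PC1 0.6383 (63.83%), PC2 0.3404 (34.04%), PC3 0.0213 (2.13%);  cumulative: 0.6383, 0.9787, 1


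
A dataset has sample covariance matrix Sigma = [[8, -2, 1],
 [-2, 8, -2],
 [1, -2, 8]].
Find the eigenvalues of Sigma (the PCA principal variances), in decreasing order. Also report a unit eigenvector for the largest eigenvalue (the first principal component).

Step 1 — characteristic polynomial p(λ) = det(λI - Sigma) = λ³ - tr·λ² + c_1·λ - det, where tr = trace, c_1 = sum of the principal 2×2 minors, det = det(Sigma):
  tr = 8 + 8 + 8 = 24,
  c_1 = (8·8 - (-2)²) + (8·8 - (1)²) + (8·8 - (-2)²) = 60 + 63 + 60 = 183,
  det = 8·(8·8 - (-2)²) - (-2)·((-2)·8 - (-2)·(1)) + (1)·((-2)·(-2) - 8·(1)) = 8·(60) - (-2)·(-14) + (1)·(-4) = 448.
  So p(λ) = λ³ - 24λ² + 183λ - 448.
Step 2 — look for an integer root (rational root theorem: any rational root is an integer divisor of 448). Testing λ = 7:
  p(7) = 343 - 1176 + 1281 - 448 = 0  ✓
  Dividing out (λ - 7): p(λ) = (λ - 7)(λ² - 17λ + 64).
Step 3 — remaining eigenvalues from the quadratic λ² - 17λ + 64 = 0:
  Δ = 17² - 4·64 = 289 - 256 = 33,  λ = (17 ± √33)/2 = (17 ± 5.7446)/2 ≈ 11.3723 or 5.6277.
  Sorted: λ_1 = 11.3723,  λ_2 = 7,  λ_3 = 5.6277  (check: sum = 24 = tr ✓).

Step 4 — unit eigenvector for λ_1 ≈ 11.3723: v spans the null space of (Sigma - λ_1 I), whose rows are
  r_1 = (-3.3723, -2, 1),  r_2 = (-2, -3.3723, -2),  r_3 = (1, -2, -3.3723).
  v is orthogonal to every row, so take v ∝ r_1 × r_2 = ((-2)·(-2) - (1)·(-3.3723), (1)·(-2) - (-3.3723)·(-2), (-3.3723)·(-3.3723) - (-2)·(-2)) ≈ (7.3723, -8.7446, 7.3723).
  Let u = (7.3723, -8.7446, 7.3723).
  ||u|| = √((7.3723)² + (-8.7446)² + (7.3723)²) = √(185.1684) ≈ 13.6077,  v_1 = u/||u|| ≈ (0.5418, -0.6426, 0.5418) (||v_1|| = 1).

λ_1 = 11.3723,  λ_2 = 7,  λ_3 = 5.6277;  v_1 ≈ (0.5418, -0.6426, 0.5418)


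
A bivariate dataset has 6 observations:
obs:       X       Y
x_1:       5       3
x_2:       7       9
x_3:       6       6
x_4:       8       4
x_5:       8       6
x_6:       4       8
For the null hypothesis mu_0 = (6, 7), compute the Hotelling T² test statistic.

Step 1 — sample mean vector:
  mean(X) = (5 + 7 + 6 + 8 + 8 + 4) / 6 = 38/6 = 6.3333
  mean(Y) = (3 + 9 + 6 + 4 + 6 + 8) / 6 = 36/6 = 6
  x̄ = (6.3333, 6),  deviation x̄ - mu_0 = (6.3333, 6) - (6, 7) = (0.3333, -1).

Step 2 — sample covariance matrix, S[i,j] = (1/(n-1)) · Σ_k (x_{k,i} - mean_i) · (x_{k,j} - mean_j), divisor n-1 = 5:
  S[X,X] = ((-1.3333)·(-1.3333) + (0.6667)·(0.6667) + (-0.3333)·(-0.3333) + (1.6667)·(1.6667) + (1.6667)·(1.6667) + (-2.3333)·(-2.3333)) / 5 = 13.3333/5 = 2.6667
  S[X,Y] = ((-1.3333)·(-3) + (0.6667)·(3) + (-0.3333)·(0) + (1.6667)·(-2) + (1.6667)·(0) + (-2.3333)·(2)) / 5 = -2/5 = -0.4
  S[Y,Y] = ((-3)·(-3) + (3)·(3) + (0)·(0) + (-2)·(-2) + (0)·(0) + (2)·(2)) / 5 = 26/5 = 5.2
  S = [[2.6667, -0.4],
 [-0.4, 5.2]].

Step 3 — invert S. det(S) = 2.6667·5.2 - (-0.4)² = 13.7067.
  S^{-1} = (1/det) · [[d, -b], [-b, a]] = [[0.3794, 0.0292],
 [0.0292, 0.1946]].

Step 4 — quadratic form (x̄ - mu_0)^T · S^{-1} · (x̄ - mu_0):
  S^{-1} · (x̄ - mu_0) = (0.0973, -0.1848),
  (x̄ - mu_0)^T · [...] = (0.3333)·(0.0973) + (-1)·(-0.1848) = 0.2173.

Step 5 — scale by n: T² = 6 · 0.2173 = 1.3035.

T² ≈ 1.3035


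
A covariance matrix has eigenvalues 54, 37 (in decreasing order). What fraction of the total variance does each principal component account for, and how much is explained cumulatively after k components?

Step 1 — total variance = trace(Sigma) = Σ λ_i = 54 + 37 = 91.

Step 2 — fraction explained by component i = λ_i / Σ λ:
  PC1: 54/91 = 0.5934
  PC2: 37/91 = 0.4066

Step 3 — cumulative fraction after k components = (λ_1 + ... + λ_k) / Σ λ:
  k = 1: 54/91 = 0.5934
  k = 2: (54 + 37)/91 = 91/91 = 1

Summary (fraction, with percent):

explained: PC1 0.5934 (59.34%), PC2 0.4066 (40.66%);  cumulative: 0.5934, 1


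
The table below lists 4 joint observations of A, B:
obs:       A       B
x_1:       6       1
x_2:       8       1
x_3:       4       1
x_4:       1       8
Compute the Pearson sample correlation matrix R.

Step 1 — column means:
  mean(A) = (6 + 8 + 4 + 1) / 4 = 19/4 = 4.75
  mean(B) = (1 + 1 + 1 + 8) / 4 = 11/4 = 2.75

Step 2 — sample variances and covariances s[i,j] = (1/(n-1)) · Σ_k (x_{k,i} - mean_i) · (x_{k,j} - mean_j), with n-1 = 3:
  s[A,A] = ((1.25)·(1.25) + (3.25)·(3.25) + (-0.75)·(-0.75) + (-3.75)·(-3.75)) / 3 = 26.75/3 = 8.9167
  s[A,B] = ((1.25)·(-1.75) + (3.25)·(-1.75) + (-0.75)·(-1.75) + (-3.75)·(5.25)) / 3 = -26.25/3 = -8.75
  s[B,B] = ((-1.75)·(-1.75) + (-1.75)·(-1.75) + (-1.75)·(-1.75) + (5.25)·(5.25)) / 3 = 36.75/3 = 12.25
  Sample standard deviations s_i = √(s[i,i]):
  s(A) = √(8.9167) = 2.9861
  s(B) = √(12.25) = 3.5

Step 3 — r_{ij} = s_{ij} / (s_i · s_j):
  r[A,A] = 1 (diagonal).
  r[A,B] = -8.75 / (2.9861 · 3.5) = -8.75 / 10.4513 = -0.8372
  r[B,B] = 1 (diagonal).

R is symmetric with unit diagonal. Assembling:

R = [[1, -0.8372],
 [-0.8372, 1]]


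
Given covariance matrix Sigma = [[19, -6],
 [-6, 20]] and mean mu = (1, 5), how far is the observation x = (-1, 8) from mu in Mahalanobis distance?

Step 1 — centre the observation: (x - mu) = (-2, 3).

Step 2 — invert Sigma. det(Sigma) = 19·20 - (-6)² = 344.
  Sigma^{-1} = (1/det) · [[d, -b], [-b, a]] = [[0.0581, 0.0174],
 [0.0174, 0.0552]].

Step 3 — form the quadratic (x - mu)^T · Sigma^{-1} · (x - mu):
  Sigma^{-1} · (x - mu) = (-0.064, 0.1308).
  (x - mu)^T · [Sigma^{-1} · (x - mu)] = (-2)·(-0.064) + (3)·(0.1308) = 0.5203.

Step 4 — take square root: d = √(0.5203) ≈ 0.7214.

d(x, mu) = √(0.5203) ≈ 0.7214


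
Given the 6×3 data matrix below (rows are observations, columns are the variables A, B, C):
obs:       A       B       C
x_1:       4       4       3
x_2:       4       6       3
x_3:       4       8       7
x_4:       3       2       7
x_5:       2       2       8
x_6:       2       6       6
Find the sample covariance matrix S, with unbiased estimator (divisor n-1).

Step 1 — column means:
  mean(A) = (4 + 4 + 4 + 3 + 2 + 2) / 6 = 19/6 = 3.1667
  mean(B) = (4 + 6 + 8 + 2 + 2 + 6) / 6 = 28/6 = 4.6667
  mean(C) = (3 + 3 + 7 + 7 + 8 + 6) / 6 = 34/6 = 5.6667

Step 2 — sample covariance S[i,j] = (1/(n-1)) · Σ_k (x_{k,i} - mean_i) · (x_{k,j} - mean_j), with n-1 = 5.
  S[A,A] = ((0.8333)·(0.8333) + (0.8333)·(0.8333) + (0.8333)·(0.8333) + (-0.1667)·(-0.1667) + (-1.1667)·(-1.1667) + (-1.1667)·(-1.1667)) / 5 = 4.8333/5 = 0.9667
  S[A,B] = ((0.8333)·(-0.6667) + (0.8333)·(1.3333) + (0.8333)·(3.3333) + (-0.1667)·(-2.6667) + (-1.1667)·(-2.6667) + (-1.1667)·(1.3333)) / 5 = 5.3333/5 = 1.0667
  S[A,C] = ((0.8333)·(-2.6667) + (0.8333)·(-2.6667) + (0.8333)·(1.3333) + (-0.1667)·(1.3333) + (-1.1667)·(2.3333) + (-1.1667)·(0.3333)) / 5 = -6.6667/5 = -1.3333
  S[B,B] = ((-0.6667)·(-0.6667) + (1.3333)·(1.3333) + (3.3333)·(3.3333) + (-2.6667)·(-2.6667) + (-2.6667)·(-2.6667) + (1.3333)·(1.3333)) / 5 = 29.3333/5 = 5.8667
  S[B,C] = ((-0.6667)·(-2.6667) + (1.3333)·(-2.6667) + (3.3333)·(1.3333) + (-2.6667)·(1.3333) + (-2.6667)·(2.3333) + (1.3333)·(0.3333)) / 5 = -6.6667/5 = -1.3333
  S[C,C] = ((-2.6667)·(-2.6667) + (-2.6667)·(-2.6667) + (1.3333)·(1.3333) + (1.3333)·(1.3333) + (2.3333)·(2.3333) + (0.3333)·(0.3333)) / 5 = 23.3333/5 = 4.6667

S is symmetric (S[j,i] = S[i,j]). Assembling:

S = [[0.9667, 1.0667, -1.3333],
 [1.0667, 5.8667, -1.3333],
 [-1.3333, -1.3333, 4.6667]]


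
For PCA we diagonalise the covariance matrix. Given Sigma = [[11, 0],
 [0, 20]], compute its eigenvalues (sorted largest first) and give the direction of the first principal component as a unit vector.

Step 1 — characteristic polynomial of 2×2 Sigma:
  det(Sigma - λI) = λ² - trace · λ + det = 0.
  trace = 11 + 20 = 31, det = 11·20 - (0)² = 220.
Step 2 — discriminant:
  Δ = trace² - 4·det = 961 - 880 = 81.
Step 3 — eigenvalues:
  λ = (trace ± √Δ)/2 = (31 ± 9)/2,
  λ_1 = 20,  λ_2 = 11.

Step 4 — unit eigenvector for λ_1: Sigma is diagonal, so its eigenvectors are the coordinate axes. λ_1 = 20 is the diagonal entry on the second coordinate axis, hence
  v_1 = (0, 1) (||v_1|| = 1).

λ_1 = 20,  λ_2 = 11;  v_1 ≈ (0, 1)


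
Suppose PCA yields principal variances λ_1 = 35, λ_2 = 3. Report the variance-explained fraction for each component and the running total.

Step 1 — total variance = trace(Sigma) = Σ λ_i = 35 + 3 = 38.

Step 2 — fraction explained by component i = λ_i / Σ λ:
  PC1: 35/38 = 0.9211
  PC2: 3/38 = 0.0789

Step 3 — cumulative fraction after k components = (λ_1 + ... + λ_k) / Σ λ:
  k = 1: 35/38 = 0.9211
  k = 2: (35 + 3)/38 = 38/38 = 1

Summary (fraction, with percent):

explained: PC1 0.9211 (92.11%), PC2 0.0789 (7.89%);  cumulative: 0.9211, 1


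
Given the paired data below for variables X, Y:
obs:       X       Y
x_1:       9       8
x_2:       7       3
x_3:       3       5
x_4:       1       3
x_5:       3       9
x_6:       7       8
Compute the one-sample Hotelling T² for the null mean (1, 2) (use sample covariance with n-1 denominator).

Step 1 — sample mean vector:
  mean(X) = (9 + 7 + 3 + 1 + 3 + 7) / 6 = 30/6 = 5
  mean(Y) = (8 + 3 + 5 + 3 + 9 + 8) / 6 = 36/6 = 6
  x̄ = (5, 6),  deviation x̄ - mu_0 = (5, 6) - (1, 2) = (4, 4).

Step 2 — sample covariance matrix, S[i,j] = (1/(n-1)) · Σ_k (x_{k,i} - mean_i) · (x_{k,j} - mean_j), divisor n-1 = 5:
  S[X,X] = ((4)·(4) + (2)·(2) + (-2)·(-2) + (-4)·(-4) + (-2)·(-2) + (2)·(2)) / 5 = 48/5 = 9.6
  S[X,Y] = ((4)·(2) + (2)·(-3) + (-2)·(-1) + (-4)·(-3) + (-2)·(3) + (2)·(2)) / 5 = 14/5 = 2.8
  S[Y,Y] = ((2)·(2) + (-3)·(-3) + (-1)·(-1) + (-3)·(-3) + (3)·(3) + (2)·(2)) / 5 = 36/5 = 7.2
  S = [[9.6, 2.8],
 [2.8, 7.2]].

Step 3 — invert S. det(S) = 9.6·7.2 - (2.8)² = 61.28.
  S^{-1} = (1/det) · [[d, -b], [-b, a]] = [[0.1175, -0.0457],
 [-0.0457, 0.1567]].

Step 4 — quadratic form (x̄ - mu_0)^T · S^{-1} · (x̄ - mu_0):
  S^{-1} · (x̄ - mu_0) = (0.2872, 0.4439),
  (x̄ - mu_0)^T · [...] = (4)·(0.2872) + (4)·(0.4439) = 2.9243.

Step 5 — scale by n: T² = 6 · 2.9243 = 17.5457.

T² ≈ 17.5457


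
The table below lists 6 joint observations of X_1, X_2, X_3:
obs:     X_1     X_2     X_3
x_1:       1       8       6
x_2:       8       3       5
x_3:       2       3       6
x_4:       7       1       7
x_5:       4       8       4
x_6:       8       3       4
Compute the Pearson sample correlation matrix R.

Step 1 — column means:
  mean(X_1) = (1 + 8 + 2 + 7 + 4 + 8) / 6 = 30/6 = 5
  mean(X_2) = (8 + 3 + 3 + 1 + 8 + 3) / 6 = 26/6 = 4.3333
  mean(X_3) = (6 + 5 + 6 + 7 + 4 + 4) / 6 = 32/6 = 5.3333

Step 2 — sample variances and covariances s[i,j] = (1/(n-1)) · Σ_k (x_{k,i} - mean_i) · (x_{k,j} - mean_j), with n-1 = 5:
  s[X_1,X_1] = ((-4)·(-4) + (3)·(3) + (-3)·(-3) + (2)·(2) + (-1)·(-1) + (3)·(3)) / 5 = 48/5 = 9.6
  s[X_1,X_2] = ((-4)·(3.6667) + (3)·(-1.3333) + (-3)·(-1.3333) + (2)·(-3.3333) + (-1)·(3.6667) + (3)·(-1.3333)) / 5 = -29/5 = -5.8
  s[X_1,X_3] = ((-4)·(0.6667) + (3)·(-0.3333) + (-3)·(0.6667) + (2)·(1.6667) + (-1)·(-1.3333) + (3)·(-1.3333)) / 5 = -5/5 = -1
  s[X_2,X_2] = ((3.6667)·(3.6667) + (-1.3333)·(-1.3333) + (-1.3333)·(-1.3333) + (-3.3333)·(-3.3333) + (3.6667)·(3.6667) + (-1.3333)·(-1.3333)) / 5 = 43.3333/5 = 8.6667
  s[X_2,X_3] = ((3.6667)·(0.6667) + (-1.3333)·(-0.3333) + (-1.3333)·(0.6667) + (-3.3333)·(1.6667) + (3.6667)·(-1.3333) + (-1.3333)·(-1.3333)) / 5 = -6.6667/5 = -1.3333
  s[X_3,X_3] = ((0.6667)·(0.6667) + (-0.3333)·(-0.3333) + (0.6667)·(0.6667) + (1.6667)·(1.6667) + (-1.3333)·(-1.3333) + (-1.3333)·(-1.3333)) / 5 = 7.3333/5 = 1.4667
  Sample standard deviations s_i = √(s[i,i]):
  s(X_1) = √(9.6) = 3.0984
  s(X_2) = √(8.6667) = 2.9439
  s(X_3) = √(1.4667) = 1.2111

Step 3 — r_{ij} = s_{ij} / (s_i · s_j):
  r[X_1,X_1] = 1 (diagonal).
  r[X_1,X_2] = -5.8 / (3.0984 · 2.9439) = -5.8 / 9.1214 = -0.6359
  r[X_1,X_3] = -1 / (3.0984 · 1.2111) = -1 / 3.7523 = -0.2665
  r[X_2,X_2] = 1 (diagonal).
  r[X_2,X_3] = -1.3333 / (2.9439 · 1.2111) = -1.3333 / 3.5653 = -0.374
  r[X_3,X_3] = 1 (diagonal).

R is symmetric with unit diagonal. Assembling:

R = [[1, -0.6359, -0.2665],
 [-0.6359, 1, -0.374],
 [-0.2665, -0.374, 1]]


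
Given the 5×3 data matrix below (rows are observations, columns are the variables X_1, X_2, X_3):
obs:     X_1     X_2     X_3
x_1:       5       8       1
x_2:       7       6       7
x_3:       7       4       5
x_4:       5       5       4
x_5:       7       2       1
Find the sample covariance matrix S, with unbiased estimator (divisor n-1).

Step 1 — column means:
  mean(X_1) = (5 + 7 + 7 + 5 + 7) / 5 = 31/5 = 6.2
  mean(X_2) = (8 + 6 + 4 + 5 + 2) / 5 = 25/5 = 5
  mean(X_3) = (1 + 7 + 5 + 4 + 1) / 5 = 18/5 = 3.6

Step 2 — sample covariance S[i,j] = (1/(n-1)) · Σ_k (x_{k,i} - mean_i) · (x_{k,j} - mean_j), with n-1 = 4.
  S[X_1,X_1] = ((-1.2)·(-1.2) + (0.8)·(0.8) + (0.8)·(0.8) + (-1.2)·(-1.2) + (0.8)·(0.8)) / 4 = 4.8/4 = 1.2
  S[X_1,X_2] = ((-1.2)·(3) + (0.8)·(1) + (0.8)·(-1) + (-1.2)·(0) + (0.8)·(-3)) / 4 = -6/4 = -1.5
  S[X_1,X_3] = ((-1.2)·(-2.6) + (0.8)·(3.4) + (0.8)·(1.4) + (-1.2)·(0.4) + (0.8)·(-2.6)) / 4 = 4.4/4 = 1.1
  S[X_2,X_2] = ((3)·(3) + (1)·(1) + (-1)·(-1) + (0)·(0) + (-3)·(-3)) / 4 = 20/4 = 5
  S[X_2,X_3] = ((3)·(-2.6) + (1)·(3.4) + (-1)·(1.4) + (0)·(0.4) + (-3)·(-2.6)) / 4 = 2/4 = 0.5
  S[X_3,X_3] = ((-2.6)·(-2.6) + (3.4)·(3.4) + (1.4)·(1.4) + (0.4)·(0.4) + (-2.6)·(-2.6)) / 4 = 27.2/4 = 6.8

S is symmetric (S[j,i] = S[i,j]). Assembling:

S = [[1.2, -1.5, 1.1],
 [-1.5, 5, 0.5],
 [1.1, 0.5, 6.8]]


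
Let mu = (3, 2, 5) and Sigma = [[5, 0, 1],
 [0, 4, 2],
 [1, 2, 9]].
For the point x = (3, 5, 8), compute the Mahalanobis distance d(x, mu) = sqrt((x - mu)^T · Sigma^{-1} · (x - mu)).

Step 1 — centre the observation: (x - mu) = (0, 3, 3).

Step 2 — invert Sigma (cofactor / det for 3×3, or solve directly):
  Sigma^{-1} = [[0.2051, 0.0128, -0.0256],
 [0.0128, 0.2821, -0.0641],
 [-0.0256, -0.0641, 0.1282]].

Step 3 — form the quadratic (x - mu)^T · Sigma^{-1} · (x - mu):
  Sigma^{-1} · (x - mu) = (-0.0385, 0.6538, 0.1923).
  (x - mu)^T · [Sigma^{-1} · (x - mu)] = (0)·(-0.0385) + (3)·(0.6538) + (3)·(0.1923) = 2.5385.

Step 4 — take square root: d = √(2.5385) ≈ 1.5933.

d(x, mu) = √(2.5385) ≈ 1.5933


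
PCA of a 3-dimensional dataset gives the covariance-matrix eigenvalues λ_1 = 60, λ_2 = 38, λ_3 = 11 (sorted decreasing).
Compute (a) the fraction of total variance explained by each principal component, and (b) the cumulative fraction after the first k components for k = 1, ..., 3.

Step 1 — total variance = trace(Sigma) = Σ λ_i = 60 + 38 + 11 = 109.

Step 2 — fraction explained by component i = λ_i / Σ λ:
  PC1: 60/109 = 0.5505
  PC2: 38/109 = 0.3486
  PC3: 11/109 = 0.1009

Step 3 — cumulative fraction after k components = (λ_1 + ... + λ_k) / Σ λ:
  k = 1: 60/109 = 0.5505
  k = 2: (60 + 38)/109 = 98/109 = 0.8991
  k = 3: (60 + 38 + 11)/109 = 109/109 = 1

Summary (fraction, with percent):

explained: PC1 0.5505 (55.05%), PC2 0.3486 (34.86%), PC3 0.1009 (10.09%);  cumulative: 0.5505, 0.8991, 1


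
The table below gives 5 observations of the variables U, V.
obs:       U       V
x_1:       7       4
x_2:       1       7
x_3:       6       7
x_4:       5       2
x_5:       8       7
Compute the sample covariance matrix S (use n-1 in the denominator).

Step 1 — column means:
  mean(U) = (7 + 1 + 6 + 5 + 8) / 5 = 27/5 = 5.4
  mean(V) = (4 + 7 + 7 + 2 + 7) / 5 = 27/5 = 5.4

Step 2 — sample covariance S[i,j] = (1/(n-1)) · Σ_k (x_{k,i} - mean_i) · (x_{k,j} - mean_j), with n-1 = 4.
  S[U,U] = ((1.6)·(1.6) + (-4.4)·(-4.4) + (0.6)·(0.6) + (-0.4)·(-0.4) + (2.6)·(2.6)) / 4 = 29.2/4 = 7.3
  S[U,V] = ((1.6)·(-1.4) + (-4.4)·(1.6) + (0.6)·(1.6) + (-0.4)·(-3.4) + (2.6)·(1.6)) / 4 = -2.8/4 = -0.7
  S[V,V] = ((-1.4)·(-1.4) + (1.6)·(1.6) + (1.6)·(1.6) + (-3.4)·(-3.4) + (1.6)·(1.6)) / 4 = 21.2/4 = 5.3

S is symmetric (S[j,i] = S[i,j]). Assembling:

S = [[7.3, -0.7],
 [-0.7, 5.3]]


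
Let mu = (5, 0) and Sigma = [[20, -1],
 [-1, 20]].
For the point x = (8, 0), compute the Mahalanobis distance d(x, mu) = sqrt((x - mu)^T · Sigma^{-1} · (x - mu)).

Step 1 — centre the observation: (x - mu) = (3, 0).

Step 2 — invert Sigma. det(Sigma) = 20·20 - (-1)² = 399.
  Sigma^{-1} = (1/det) · [[d, -b], [-b, a]] = [[0.0501, 0.0025],
 [0.0025, 0.0501]].

Step 3 — form the quadratic (x - mu)^T · Sigma^{-1} · (x - mu):
  Sigma^{-1} · (x - mu) = (0.1504, 0.0075).
  (x - mu)^T · [Sigma^{-1} · (x - mu)] = (3)·(0.1504) + (0)·(0.0075) = 0.4511.

Step 4 — take square root: d = √(0.4511) ≈ 0.6717.

d(x, mu) = √(0.4511) ≈ 0.6717


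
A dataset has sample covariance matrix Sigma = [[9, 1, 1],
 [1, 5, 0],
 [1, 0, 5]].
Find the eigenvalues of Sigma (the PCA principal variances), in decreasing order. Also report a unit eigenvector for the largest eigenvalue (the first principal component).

Step 1 — characteristic polynomial p(λ) = det(λI - Sigma) = λ³ - tr·λ² + c_1·λ - det, where tr = trace, c_1 = sum of the principal 2×2 minors, det = det(Sigma):
  tr = 9 + 5 + 5 = 19,
  c_1 = (9·5 - (1)²) + (9·5 - (1)²) + (5·5 - (0)²) = 44 + 44 + 25 = 113,
  det = 9·(5·5 - (0)²) - (1)·((1)·5 - (0)·(1)) + (1)·((1)·(0) - 5·(1)) = 9·(25) - (1)·(5) + (1)·(-5) = 215.
  So p(λ) = λ³ - 19λ² + 113λ - 215.
Step 2 — look for an integer root (rational root theorem: any rational root is an integer divisor of 215). Testing λ = 5:
  p(5) = 125 - 475 + 565 - 215 = 0  ✓
  Dividing out (λ - 5): p(λ) = (λ - 5)(λ² - 14λ + 43).
Step 3 — remaining eigenvalues from the quadratic λ² - 14λ + 43 = 0:
  Δ = 14² - 4·43 = 196 - 172 = 24,  λ = (14 ± √24)/2 = (14 ± 4.899)/2 ≈ 9.4495 or 4.5505.
  Sorted: λ_1 = 9.4495,  λ_2 = 5,  λ_3 = 4.5505  (check: sum = 19 = tr ✓).

Step 4 — unit eigenvector for λ_1 ≈ 9.4495: v spans the null space of (Sigma - λ_1 I), whose rows are
  r_1 = (-0.4495, 1, 1),  r_2 = (1, -4.4495, 0),  r_3 = (1, 0, -4.4495).
  v is orthogonal to every row, so take v ∝ r_1 × r_2 = ((1)·(0) - (1)·(-4.4495), (1)·(1) - (-0.4495)·(0), (-0.4495)·(-4.4495) - (1)·(1)) ≈ (4.4495, 1, 1).
  Let u = (4.4495, 1, 1).
  ||u|| = √((4.4495)² + (1)² + (1)²) = √(21.798) ≈ 4.6688,  v_1 = u/||u|| ≈ (0.953, 0.2142, 0.2142) (||v_1|| = 1).

λ_1 = 9.4495,  λ_2 = 5,  λ_3 = 4.5505;  v_1 ≈ (0.953, 0.2142, 0.2142)


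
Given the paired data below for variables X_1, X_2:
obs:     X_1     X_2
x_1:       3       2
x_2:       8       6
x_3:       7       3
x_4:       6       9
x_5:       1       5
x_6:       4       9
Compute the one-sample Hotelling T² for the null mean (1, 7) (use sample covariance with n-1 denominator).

Step 1 — sample mean vector:
  mean(X_1) = (3 + 8 + 7 + 6 + 1 + 4) / 6 = 29/6 = 4.8333
  mean(X_2) = (2 + 6 + 3 + 9 + 5 + 9) / 6 = 34/6 = 5.6667
  x̄ = (4.8333, 5.6667),  deviation x̄ - mu_0 = (4.8333, 5.6667) - (1, 7) = (3.8333, -1.3333).

Step 2 — sample covariance matrix, S[i,j] = (1/(n-1)) · Σ_k (x_{k,i} - mean_i) · (x_{k,j} - mean_j), divisor n-1 = 5:
  S[X_1,X_1] = ((-1.8333)·(-1.8333) + (3.1667)·(3.1667) + (2.1667)·(2.1667) + (1.1667)·(1.1667) + (-3.8333)·(-3.8333) + (-0.8333)·(-0.8333)) / 5 = 34.8333/5 = 6.9667
  S[X_1,X_2] = ((-1.8333)·(-3.6667) + (3.1667)·(0.3333) + (2.1667)·(-2.6667) + (1.1667)·(3.3333) + (-3.8333)·(-0.6667) + (-0.8333)·(3.3333)) / 5 = 5.6667/5 = 1.1333
  S[X_2,X_2] = ((-3.6667)·(-3.6667) + (0.3333)·(0.3333) + (-2.6667)·(-2.6667) + (3.3333)·(3.3333) + (-0.6667)·(-0.6667) + (3.3333)·(3.3333)) / 5 = 43.3333/5 = 8.6667
  S = [[6.9667, 1.1333],
 [1.1333, 8.6667]].

Step 3 — invert S. det(S) = 6.9667·8.6667 - (1.1333)² = 59.0933.
  S^{-1} = (1/det) · [[d, -b], [-b, a]] = [[0.1467, -0.0192],
 [-0.0192, 0.1179]].

Step 4 — quadratic form (x̄ - mu_0)^T · S^{-1} · (x̄ - mu_0):
  S^{-1} · (x̄ - mu_0) = (0.5878, -0.2307),
  (x̄ - mu_0)^T · [...] = (3.8333)·(0.5878) + (-1.3333)·(-0.2307) = 2.5607.

Step 5 — scale by n: T² = 6 · 2.5607 = 15.3644.

T² ≈ 15.3644


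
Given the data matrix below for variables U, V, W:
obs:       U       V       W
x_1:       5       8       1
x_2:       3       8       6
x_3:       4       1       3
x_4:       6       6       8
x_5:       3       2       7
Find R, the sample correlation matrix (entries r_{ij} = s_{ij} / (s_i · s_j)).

Step 1 — column means:
  mean(U) = (5 + 3 + 4 + 6 + 3) / 5 = 21/5 = 4.2
  mean(V) = (8 + 8 + 1 + 6 + 2) / 5 = 25/5 = 5
  mean(W) = (1 + 6 + 3 + 8 + 7) / 5 = 25/5 = 5

Step 2 — sample variances and covariances s[i,j] = (1/(n-1)) · Σ_k (x_{k,i} - mean_i) · (x_{k,j} - mean_j), with n-1 = 4:
  s[U,U] = ((0.8)·(0.8) + (-1.2)·(-1.2) + (-0.2)·(-0.2) + (1.8)·(1.8) + (-1.2)·(-1.2)) / 4 = 6.8/4 = 1.7
  s[U,V] = ((0.8)·(3) + (-1.2)·(3) + (-0.2)·(-4) + (1.8)·(1) + (-1.2)·(-3)) / 4 = 5/4 = 1.25
  s[U,W] = ((0.8)·(-4) + (-1.2)·(1) + (-0.2)·(-2) + (1.8)·(3) + (-1.2)·(2)) / 4 = -1/4 = -0.25
  s[V,V] = ((3)·(3) + (3)·(3) + (-4)·(-4) + (1)·(1) + (-3)·(-3)) / 4 = 44/4 = 11
  s[V,W] = ((3)·(-4) + (3)·(1) + (-4)·(-2) + (1)·(3) + (-3)·(2)) / 4 = -4/4 = -1
  s[W,W] = ((-4)·(-4) + (1)·(1) + (-2)·(-2) + (3)·(3) + (2)·(2)) / 4 = 34/4 = 8.5
  Sample standard deviations s_i = √(s[i,i]):
  s(U) = √(1.7) = 1.3038
  s(V) = √(11) = 3.3166
  s(W) = √(8.5) = 2.9155

Step 3 — r_{ij} = s_{ij} / (s_i · s_j):
  r[U,U] = 1 (diagonal).
  r[U,V] = 1.25 / (1.3038 · 3.3166) = 1.25 / 4.3243 = 0.2891
  r[U,W] = -0.25 / (1.3038 · 2.9155) = -0.25 / 3.8013 = -0.0658
  r[V,V] = 1 (diagonal).
  r[V,W] = -1 / (3.3166 · 2.9155) = -1 / 9.6695 = -0.1034
  r[W,W] = 1 (diagonal).

R is symmetric with unit diagonal. Assembling:

R = [[1, 0.2891, -0.0658],
 [0.2891, 1, -0.1034],
 [-0.0658, -0.1034, 1]]


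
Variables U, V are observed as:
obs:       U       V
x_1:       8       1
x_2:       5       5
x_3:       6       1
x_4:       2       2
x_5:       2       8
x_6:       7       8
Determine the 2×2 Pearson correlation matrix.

Step 1 — column means:
  mean(U) = (8 + 5 + 6 + 2 + 2 + 7) / 6 = 30/6 = 5
  mean(V) = (1 + 5 + 1 + 2 + 8 + 8) / 6 = 25/6 = 4.1667

Step 2 — sample variances and covariances s[i,j] = (1/(n-1)) · Σ_k (x_{k,i} - mean_i) · (x_{k,j} - mean_j), with n-1 = 5:
  s[U,U] = ((3)·(3) + (0)·(0) + (1)·(1) + (-3)·(-3) + (-3)·(-3) + (2)·(2)) / 5 = 32/5 = 6.4
  s[U,V] = ((3)·(-3.1667) + (0)·(0.8333) + (1)·(-3.1667) + (-3)·(-2.1667) + (-3)·(3.8333) + (2)·(3.8333)) / 5 = -10/5 = -2
  s[V,V] = ((-3.1667)·(-3.1667) + (0.8333)·(0.8333) + (-3.1667)·(-3.1667) + (-2.1667)·(-2.1667) + (3.8333)·(3.8333) + (3.8333)·(3.8333)) / 5 = 54.8333/5 = 10.9667
  Sample standard deviations s_i = √(s[i,i]):
  s(U) = √(6.4) = 2.5298
  s(V) = √(10.9667) = 3.3116

Step 3 — r_{ij} = s_{ij} / (s_i · s_j):
  r[U,U] = 1 (diagonal).
  r[U,V] = -2 / (2.5298 · 3.3116) = -2 / 8.3777 = -0.2387
  r[V,V] = 1 (diagonal).

R is symmetric with unit diagonal. Assembling:

R = [[1, -0.2387],
 [-0.2387, 1]]


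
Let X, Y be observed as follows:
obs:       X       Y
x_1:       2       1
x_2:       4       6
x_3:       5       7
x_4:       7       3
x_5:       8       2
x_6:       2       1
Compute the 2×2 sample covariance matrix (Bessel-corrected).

Step 1 — column means:
  mean(X) = (2 + 4 + 5 + 7 + 8 + 2) / 6 = 28/6 = 4.6667
  mean(Y) = (1 + 6 + 7 + 3 + 2 + 1) / 6 = 20/6 = 3.3333

Step 2 — sample covariance S[i,j] = (1/(n-1)) · Σ_k (x_{k,i} - mean_i) · (x_{k,j} - mean_j), with n-1 = 5.
  S[X,X] = ((-2.6667)·(-2.6667) + (-0.6667)·(-0.6667) + (0.3333)·(0.3333) + (2.3333)·(2.3333) + (3.3333)·(3.3333) + (-2.6667)·(-2.6667)) / 5 = 31.3333/5 = 6.2667
  S[X,Y] = ((-2.6667)·(-2.3333) + (-0.6667)·(2.6667) + (0.3333)·(3.6667) + (2.3333)·(-0.3333) + (3.3333)·(-1.3333) + (-2.6667)·(-2.3333)) / 5 = 6.6667/5 = 1.3333
  S[Y,Y] = ((-2.3333)·(-2.3333) + (2.6667)·(2.6667) + (3.6667)·(3.6667) + (-0.3333)·(-0.3333) + (-1.3333)·(-1.3333) + (-2.3333)·(-2.3333)) / 5 = 33.3333/5 = 6.6667

S is symmetric (S[j,i] = S[i,j]). Assembling:

S = [[6.2667, 1.3333],
 [1.3333, 6.6667]]


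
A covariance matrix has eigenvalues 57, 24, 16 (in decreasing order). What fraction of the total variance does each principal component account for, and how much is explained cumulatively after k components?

Step 1 — total variance = trace(Sigma) = Σ λ_i = 57 + 24 + 16 = 97.

Step 2 — fraction explained by component i = λ_i / Σ λ:
  PC1: 57/97 = 0.5876
  PC2: 24/97 = 0.2474
  PC3: 16/97 = 0.1649

Step 3 — cumulative fraction after k components = (λ_1 + ... + λ_k) / Σ λ:
  k = 1: 57/97 = 0.5876
  k = 2: (57 + 24)/97 = 81/97 = 0.8351
  k = 3: (57 + 24 + 16)/97 = 97/97 = 1

Summary (fraction, with percent):

explained: PC1 0.5876 (58.76%), PC2 0.2474 (24.74%), PC3 0.1649 (16.49%);  cumulative: 0.5876, 0.8351, 1


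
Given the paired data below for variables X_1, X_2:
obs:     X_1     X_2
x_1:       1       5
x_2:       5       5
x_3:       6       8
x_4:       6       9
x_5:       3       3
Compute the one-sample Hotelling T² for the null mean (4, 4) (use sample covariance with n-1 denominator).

Step 1 — sample mean vector:
  mean(X_1) = (1 + 5 + 6 + 6 + 3) / 5 = 21/5 = 4.2
  mean(X_2) = (5 + 5 + 8 + 9 + 3) / 5 = 30/5 = 6
  x̄ = (4.2, 6),  deviation x̄ - mu_0 = (4.2, 6) - (4, 4) = (0.2, 2).

Step 2 — sample covariance matrix, S[i,j] = (1/(n-1)) · Σ_k (x_{k,i} - mean_i) · (x_{k,j} - mean_j), divisor n-1 = 4:
  S[X_1,X_1] = ((-3.2)·(-3.2) + (0.8)·(0.8) + (1.8)·(1.8) + (1.8)·(1.8) + (-1.2)·(-1.2)) / 4 = 18.8/4 = 4.7
  S[X_1,X_2] = ((-3.2)·(-1) + (0.8)·(-1) + (1.8)·(2) + (1.8)·(3) + (-1.2)·(-3)) / 4 = 15/4 = 3.75
  S[X_2,X_2] = ((-1)·(-1) + (-1)·(-1) + (2)·(2) + (3)·(3) + (-3)·(-3)) / 4 = 24/4 = 6
  S = [[4.7, 3.75],
 [3.75, 6]].

Step 3 — invert S. det(S) = 4.7·6 - (3.75)² = 14.1375.
  S^{-1} = (1/det) · [[d, -b], [-b, a]] = [[0.4244, -0.2653],
 [-0.2653, 0.3324]].

Step 4 — quadratic form (x̄ - mu_0)^T · S^{-1} · (x̄ - mu_0):
  S^{-1} · (x̄ - mu_0) = (-0.4456, 0.6118),
  (x̄ - mu_0)^T · [...] = (0.2)·(-0.4456) + (2)·(0.6118) = 1.1346.

Step 5 — scale by n: T² = 5 · 1.1346 = 5.6729.

T² ≈ 5.6729


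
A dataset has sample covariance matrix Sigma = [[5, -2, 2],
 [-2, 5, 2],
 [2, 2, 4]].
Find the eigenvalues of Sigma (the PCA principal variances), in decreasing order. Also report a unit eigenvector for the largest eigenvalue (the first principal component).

Step 1 — characteristic polynomial p(λ) = det(λI - Sigma) = λ³ - tr·λ² + c_1·λ - det, where tr = trace, c_1 = sum of the principal 2×2 minors, det = det(Sigma):
  tr = 5 + 5 + 4 = 14,
  c_1 = (5·5 - (-2)²) + (5·4 - (2)²) + (5·4 - (2)²) = 21 + 16 + 16 = 53,
  det = 5·(5·4 - (2)²) - (-2)·((-2)·4 - (2)·(2)) + (2)·((-2)·(2) - 5·(2)) = 5·(16) - (-2)·(-12) + (2)·(-14) = 28.
  So p(λ) = λ³ - 14λ² + 53λ - 28.
Step 2 — look for an integer root (rational root theorem: any rational root is an integer divisor of 28). Testing λ = 7:
  p(7) = 343 - 686 + 371 - 28 = 0  ✓
  Dividing out (λ - 7): p(λ) = (λ - 7)(λ² - 7λ + 4).
Step 3 — remaining eigenvalues from the quadratic λ² - 7λ + 4 = 0:
  Δ = 7² - 4·4 = 49 - 16 = 33,  λ = (7 ± √33)/2 = (7 ± 5.7446)/2 ≈ 6.3723 or 0.6277.
  Sorted: λ_1 = 7,  λ_2 = 6.3723,  λ_3 = 0.6277  (check: sum = 14 = tr ✓).

Step 4 — unit eigenvector for λ_1 = 7: v spans the null space of (Sigma - λ_1 I), whose rows are
  r_1 = (-2, -2, 2),  r_2 = (-2, -2, 2),  r_3 = (2, 2, -3).
  v is orthogonal to every row, so take v ∝ r_1 × r_3 = ((-2)·(-3) - (2)·(2), (2)·(2) - (-2)·(-3), (-2)·(2) - (-2)·(2)) = (2, -2, 0).
  Rescale (divide by 2): u = (1, -1, 0).
  ||u|| = √((1)² + (-1)² + (0)²) = √(2) ≈ 1.4142,  v_1 = u/||u|| ≈ (0.7071, -0.7071, 0) (||v_1|| = 1).

λ_1 = 7,  λ_2 = 6.3723,  λ_3 = 0.6277;  v_1 ≈ (0.7071, -0.7071, 0)


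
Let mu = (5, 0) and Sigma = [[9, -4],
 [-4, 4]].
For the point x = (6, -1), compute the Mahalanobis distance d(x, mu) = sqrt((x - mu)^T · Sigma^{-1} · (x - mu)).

Step 1 — centre the observation: (x - mu) = (1, -1).

Step 2 — invert Sigma. det(Sigma) = 9·4 - (-4)² = 20.
  Sigma^{-1} = (1/det) · [[d, -b], [-b, a]] = [[0.2, 0.2],
 [0.2, 0.45]].

Step 3 — form the quadratic (x - mu)^T · Sigma^{-1} · (x - mu):
  Sigma^{-1} · (x - mu) = (0, -0.25).
  (x - mu)^T · [Sigma^{-1} · (x - mu)] = (1)·(0) + (-1)·(-0.25) = 0.25.

Step 4 — take square root: d = √(0.25) ≈ 0.5.

d(x, mu) = √(0.25) ≈ 0.5


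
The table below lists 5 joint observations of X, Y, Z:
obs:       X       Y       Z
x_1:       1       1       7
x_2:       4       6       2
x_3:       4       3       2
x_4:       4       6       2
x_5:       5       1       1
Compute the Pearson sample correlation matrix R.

Step 1 — column means:
  mean(X) = (1 + 4 + 4 + 4 + 5) / 5 = 18/5 = 3.6
  mean(Y) = (1 + 6 + 3 + 6 + 1) / 5 = 17/5 = 3.4
  mean(Z) = (7 + 2 + 2 + 2 + 1) / 5 = 14/5 = 2.8

Step 2 — sample variances and covariances s[i,j] = (1/(n-1)) · Σ_k (x_{k,i} - mean_i) · (x_{k,j} - mean_j), with n-1 = 4:
  s[X,X] = ((-2.6)·(-2.6) + (0.4)·(0.4) + (0.4)·(0.4) + (0.4)·(0.4) + (1.4)·(1.4)) / 4 = 9.2/4 = 2.3
  s[X,Y] = ((-2.6)·(-2.4) + (0.4)·(2.6) + (0.4)·(-0.4) + (0.4)·(2.6) + (1.4)·(-2.4)) / 4 = 4.8/4 = 1.2
  s[X,Z] = ((-2.6)·(4.2) + (0.4)·(-0.8) + (0.4)·(-0.8) + (0.4)·(-0.8) + (1.4)·(-1.8)) / 4 = -14.4/4 = -3.6
  s[Y,Y] = ((-2.4)·(-2.4) + (2.6)·(2.6) + (-0.4)·(-0.4) + (2.6)·(2.6) + (-2.4)·(-2.4)) / 4 = 25.2/4 = 6.3
  s[Y,Z] = ((-2.4)·(4.2) + (2.6)·(-0.8) + (-0.4)·(-0.8) + (2.6)·(-0.8) + (-2.4)·(-1.8)) / 4 = -9.6/4 = -2.4
  s[Z,Z] = ((4.2)·(4.2) + (-0.8)·(-0.8) + (-0.8)·(-0.8) + (-0.8)·(-0.8) + (-1.8)·(-1.8)) / 4 = 22.8/4 = 5.7
  Sample standard deviations s_i = √(s[i,i]):
  s(X) = √(2.3) = 1.5166
  s(Y) = √(6.3) = 2.51
  s(Z) = √(5.7) = 2.3875

Step 3 — r_{ij} = s_{ij} / (s_i · s_j):
  r[X,X] = 1 (diagonal).
  r[X,Y] = 1.2 / (1.5166 · 2.51) = 1.2 / 3.8066 = 0.3152
  r[X,Z] = -3.6 / (1.5166 · 2.3875) = -3.6 / 3.6208 = -0.9943
  r[Y,Y] = 1 (diagonal).
  r[Y,Z] = -2.4 / (2.51 · 2.3875) = -2.4 / 5.9925 = -0.4005
  r[Z,Z] = 1 (diagonal).

R is symmetric with unit diagonal. Assembling:

R = [[1, 0.3152, -0.9943],
 [0.3152, 1, -0.4005],
 [-0.9943, -0.4005, 1]]


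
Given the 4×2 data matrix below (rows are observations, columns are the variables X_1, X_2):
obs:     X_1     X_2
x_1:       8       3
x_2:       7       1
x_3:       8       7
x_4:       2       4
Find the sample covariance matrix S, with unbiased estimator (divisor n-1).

Step 1 — column means:
  mean(X_1) = (8 + 7 + 8 + 2) / 4 = 25/4 = 6.25
  mean(X_2) = (3 + 1 + 7 + 4) / 4 = 15/4 = 3.75

Step 2 — sample covariance S[i,j] = (1/(n-1)) · Σ_k (x_{k,i} - mean_i) · (x_{k,j} - mean_j), with n-1 = 3.
  S[X_1,X_1] = ((1.75)·(1.75) + (0.75)·(0.75) + (1.75)·(1.75) + (-4.25)·(-4.25)) / 3 = 24.75/3 = 8.25
  S[X_1,X_2] = ((1.75)·(-0.75) + (0.75)·(-2.75) + (1.75)·(3.25) + (-4.25)·(0.25)) / 3 = 1.25/3 = 0.4167
  S[X_2,X_2] = ((-0.75)·(-0.75) + (-2.75)·(-2.75) + (3.25)·(3.25) + (0.25)·(0.25)) / 3 = 18.75/3 = 6.25

S is symmetric (S[j,i] = S[i,j]). Assembling:

S = [[8.25, 0.4167],
 [0.4167, 6.25]]


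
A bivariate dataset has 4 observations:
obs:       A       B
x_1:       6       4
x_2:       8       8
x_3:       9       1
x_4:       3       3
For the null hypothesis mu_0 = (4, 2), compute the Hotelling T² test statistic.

Step 1 — sample mean vector:
  mean(A) = (6 + 8 + 9 + 3) / 4 = 26/4 = 6.5
  mean(B) = (4 + 8 + 1 + 3) / 4 = 16/4 = 4
  x̄ = (6.5, 4),  deviation x̄ - mu_0 = (6.5, 4) - (4, 2) = (2.5, 2).

Step 2 — sample covariance matrix, S[i,j] = (1/(n-1)) · Σ_k (x_{k,i} - mean_i) · (x_{k,j} - mean_j), divisor n-1 = 3:
  S[A,A] = ((-0.5)·(-0.5) + (1.5)·(1.5) + (2.5)·(2.5) + (-3.5)·(-3.5)) / 3 = 21/3 = 7
  S[A,B] = ((-0.5)·(0) + (1.5)·(4) + (2.5)·(-3) + (-3.5)·(-1)) / 3 = 2/3 = 0.6667
  S[B,B] = ((0)·(0) + (4)·(4) + (-3)·(-3) + (-1)·(-1)) / 3 = 26/3 = 8.6667
  S = [[7, 0.6667],
 [0.6667, 8.6667]].

Step 3 — invert S. det(S) = 7·8.6667 - (0.6667)² = 60.2222.
  S^{-1} = (1/det) · [[d, -b], [-b, a]] = [[0.1439, -0.0111],
 [-0.0111, 0.1162]].

Step 4 — quadratic form (x̄ - mu_0)^T · S^{-1} · (x̄ - mu_0):
  S^{-1} · (x̄ - mu_0) = (0.3376, 0.2048),
  (x̄ - mu_0)^T · [...] = (2.5)·(0.3376) + (2)·(0.2048) = 1.2537.

Step 5 — scale by n: T² = 4 · 1.2537 = 5.0148.

T² ≈ 5.0148
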